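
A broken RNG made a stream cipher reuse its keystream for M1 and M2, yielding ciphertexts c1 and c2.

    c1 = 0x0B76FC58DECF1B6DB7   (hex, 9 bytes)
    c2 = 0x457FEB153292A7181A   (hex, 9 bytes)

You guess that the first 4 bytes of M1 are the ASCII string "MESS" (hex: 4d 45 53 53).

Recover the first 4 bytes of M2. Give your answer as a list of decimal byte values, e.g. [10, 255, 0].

[3, 76, 68, 30]

First, c1 ⊕ c2 = (M1 ⊕ K) ⊕ (M2 ⊕ K) = M1 ⊕ M2, so the key drops out. Then M2 = (M1 ⊕ M2) ⊕ M1 over the first 4 bytes.
byte 0: (0b xor 45) xor 4d = 4e xor 4d = 03
byte 1: (76 xor 7f) xor 45 = 09 xor 45 = 4c
byte 2: (fc xor eb) xor 53 = 17 xor 53 = 44
byte 3: (58 xor 15) xor 53 = 4d xor 53 = 1e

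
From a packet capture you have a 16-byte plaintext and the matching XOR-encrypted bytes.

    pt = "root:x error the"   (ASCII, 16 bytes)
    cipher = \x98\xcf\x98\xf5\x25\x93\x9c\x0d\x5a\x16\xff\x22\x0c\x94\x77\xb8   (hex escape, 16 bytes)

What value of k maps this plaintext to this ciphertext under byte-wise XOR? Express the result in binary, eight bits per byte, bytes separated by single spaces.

11101010 10100000 11110111 10000001 00011111 11101011 10111100 01101000 00101000 01100100 10010000 01010000 00101100 11100000 00011111 11011101

Since cipher = pt ⊕ k, XORing both sides with pt gives k = pt ⊕ cipher.
72 ^ 98 = ea
6f ^ cf = a0
6f ^ 98 = f7
74 ^ f5 = 81
3a ^ 25 = 1f
78 ^ 93 = eb
20 ^ 9c = bc
65 ^ 0d = 68
72 ^ 5a = 28
72 ^ 16 = 64
6f ^ ff = 90
72 ^ 22 = 50
20 ^ 0c = 2c
74 ^ 94 = e0
68 ^ 77 = 1f
65 ^ b8 = dd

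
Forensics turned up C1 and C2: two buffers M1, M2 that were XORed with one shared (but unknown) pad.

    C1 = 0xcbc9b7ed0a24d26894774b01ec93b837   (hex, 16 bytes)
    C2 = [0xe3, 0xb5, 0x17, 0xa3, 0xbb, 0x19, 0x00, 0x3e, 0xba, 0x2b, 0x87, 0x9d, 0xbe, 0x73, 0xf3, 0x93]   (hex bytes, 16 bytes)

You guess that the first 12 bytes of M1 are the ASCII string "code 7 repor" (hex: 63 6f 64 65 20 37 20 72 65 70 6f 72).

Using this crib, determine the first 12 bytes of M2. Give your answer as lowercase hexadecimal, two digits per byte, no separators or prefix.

4b13c42b910af2244b2ca3ee

First, C1 ⊕ C2 = (M1 ⊕ K) ⊕ (M2 ⊕ K) = M1 ⊕ M2, so the key drops out. Then M2 = (M1 ⊕ M2) ⊕ M1 over the first 12 bytes.
byte 0: (cb ⊕ e3) ⊕ 63 = 28 ⊕ 63 = 4b
byte 1: (c9 ⊕ b5) ⊕ 6f = 7c ⊕ 6f = 13
byte 2: (b7 ⊕ 17) ⊕ 64 = a0 ⊕ 64 = c4
byte 3: (ed ⊕ a3) ⊕ 65 = 4e ⊕ 65 = 2b
byte 4: (0a ⊕ bb) ⊕ 20 = b1 ⊕ 20 = 91
byte 5: (24 ⊕ 19) ⊕ 37 = 3d ⊕ 37 = 0a
byte 6: (d2 ⊕ 00) ⊕ 20 = d2 ⊕ 20 = f2
byte 7: (68 ⊕ 3e) ⊕ 72 = 56 ⊕ 72 = 24
byte 8: (94 ⊕ ba) ⊕ 65 = 2e ⊕ 65 = 4b
byte 9: (77 ⊕ 2b) ⊕ 70 = 5c ⊕ 70 = 2c
byte 10: (4b ⊕ 87) ⊕ 6f = cc ⊕ 6f = a3
byte 11: (01 ⊕ 9d) ⊕ 72 = 9c ⊕ 72 = ee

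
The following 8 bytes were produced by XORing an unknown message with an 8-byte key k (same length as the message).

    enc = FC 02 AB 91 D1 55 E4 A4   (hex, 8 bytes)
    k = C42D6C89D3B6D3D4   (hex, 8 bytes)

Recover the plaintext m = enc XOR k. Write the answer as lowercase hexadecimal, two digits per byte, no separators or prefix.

382fc71802e33770

XOR is its own inverse, so applying the key byte-wise gives the result directly.
byte 0: 11111100 ^ 11000100 = 00111000
byte 1: 00000010 ^ 00101101 = 00101111
byte 2: 10101011 ^ 01101100 = 11000111
byte 3: 10010001 ^ 10001001 = 00011000
byte 4: 11010001 ^ 11010011 = 00000010
byte 5: 01010101 ^ 10110110 = 11100011
byte 6: 11100100 ^ 11010011 = 00110111
byte 7: 10100100 ^ 11010100 = 01110000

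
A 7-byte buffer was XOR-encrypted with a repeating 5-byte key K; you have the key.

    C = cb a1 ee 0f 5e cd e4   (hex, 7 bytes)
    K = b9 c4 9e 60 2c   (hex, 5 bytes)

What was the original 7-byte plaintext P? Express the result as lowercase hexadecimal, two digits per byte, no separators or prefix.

7265706f727420

The 5-byte key repeats, so the effective keystream is b9 c4 9e 60 2c b9 c4.
byte 0: 11001011 xor 10111001 = 01110010
byte 1: 10100001 xor 11000100 = 01100101
byte 2: 11101110 xor 10011110 = 01110000
byte 3: 00001111 xor 01100000 = 01101111
byte 4: 01011110 xor 00101100 = 01110010
byte 5: 11001101 xor 10111001 = 01110100
byte 6: 11100100 xor 11000100 = 00100000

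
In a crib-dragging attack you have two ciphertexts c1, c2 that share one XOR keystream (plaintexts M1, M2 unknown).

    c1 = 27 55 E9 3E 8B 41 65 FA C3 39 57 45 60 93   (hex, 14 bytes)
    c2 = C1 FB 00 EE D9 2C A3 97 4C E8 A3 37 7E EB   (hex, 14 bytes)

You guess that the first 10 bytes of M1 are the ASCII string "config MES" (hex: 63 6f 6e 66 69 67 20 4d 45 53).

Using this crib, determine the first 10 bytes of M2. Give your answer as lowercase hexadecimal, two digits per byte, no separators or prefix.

85c187b63b0ae620ca82

First, c1 ⊕ c2 = (M1 ⊕ K) ⊕ (M2 ⊕ K) = M1 ⊕ M2, so the key drops out. Then M2 = (M1 ⊕ M2) ⊕ M1 over the first 10 bytes.
byte 0: (27 xor c1) xor 63 = e6 xor 63 = 85
byte 1: (55 xor fb) xor 6f = ae xor 6f = c1
byte 2: (e9 xor 00) xor 6e = e9 xor 6e = 87
byte 3: (3e xor ee) xor 66 = d0 xor 66 = b6
byte 4: (8b xor d9) xor 69 = 52 xor 69 = 3b
byte 5: (41 xor 2c) xor 67 = 6d xor 67 = 0a
byte 6: (65 xor a3) xor 20 = c6 xor 20 = e6
byte 7: (fa xor 97) xor 4d = 6d xor 4d = 20
byte 8: (c3 xor 4c) xor 45 = 8f xor 45 = ca
byte 9: (39 xor e8) xor 53 = d1 xor 53 = 82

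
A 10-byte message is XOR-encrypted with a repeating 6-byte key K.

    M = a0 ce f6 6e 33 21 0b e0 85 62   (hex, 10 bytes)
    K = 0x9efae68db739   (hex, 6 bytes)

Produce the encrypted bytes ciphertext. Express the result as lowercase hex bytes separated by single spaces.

3e 34 10 e3 84 18 95 1a 63 ef

The 6-byte key repeats, so the effective keystream is 9e fa e6 8d b7 39 9e fa e6 8d.
byte 0: a0 xor 9e = 3e
byte 1: ce xor fa = 34
byte 2: f6 xor e6 = 10
byte 3: 6e xor 8d = e3
byte 4: 33 xor b7 = 84
byte 5: 21 xor 39 = 18
byte 6: 0b xor 9e = 95
byte 7: e0 xor fa = 1a
byte 8: 85 xor e6 = 63
byte 9: 62 xor 8d = ef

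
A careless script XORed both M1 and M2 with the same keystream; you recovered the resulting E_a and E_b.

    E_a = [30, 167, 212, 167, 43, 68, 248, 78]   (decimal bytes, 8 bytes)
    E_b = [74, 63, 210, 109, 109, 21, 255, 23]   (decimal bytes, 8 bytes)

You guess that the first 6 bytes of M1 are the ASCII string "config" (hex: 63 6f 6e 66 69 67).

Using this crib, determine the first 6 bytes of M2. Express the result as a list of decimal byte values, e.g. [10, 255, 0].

[55, 247, 104, 172, 47, 54]

First, E_a ⊕ E_b = (M1 ⊕ K) ⊕ (M2 ⊕ K) = M1 ⊕ M2, so the key drops out. Then M2 = (M1 ⊕ M2) ⊕ M1 over the first 6 bytes.
byte 0: (1e xor 4a) xor 63 = 54 xor 63 = 37
byte 1: (a7 xor 3f) xor 6f = 98 xor 6f = f7
byte 2: (d4 xor d2) xor 6e = 06 xor 6e = 68
byte 3: (a7 xor 6d) xor 66 = ca xor 66 = ac
byte 4: (2b xor 6d) xor 69 = 46 xor 69 = 2f
byte 5: (44 xor 15) xor 67 = 51 xor 67 = 36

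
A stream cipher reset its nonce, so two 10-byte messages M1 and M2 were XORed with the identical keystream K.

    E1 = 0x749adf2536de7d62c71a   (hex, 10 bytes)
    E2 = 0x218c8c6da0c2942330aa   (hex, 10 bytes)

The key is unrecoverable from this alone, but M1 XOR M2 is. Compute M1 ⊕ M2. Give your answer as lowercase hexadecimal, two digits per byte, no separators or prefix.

55165348961ce941f7b0

E1 ⊕ E2 = (M1 ⊕ K) ⊕ (M2 ⊕ K) = M1 ⊕ M2 — the shared key cancels under XOR.
byte 0: 74 ^ 21 = 55
byte 1: 9a ^ 8c = 16
byte 2: df ^ 8c = 53
byte 3: 25 ^ 6d = 48
byte 4: 36 ^ a0 = 96
byte 5: de ^ c2 = 1c
byte 6: 7d ^ 94 = e9
byte 7: 62 ^ 23 = 41
byte 8: c7 ^ 30 = f7
byte 9: 1a ^ aa = b0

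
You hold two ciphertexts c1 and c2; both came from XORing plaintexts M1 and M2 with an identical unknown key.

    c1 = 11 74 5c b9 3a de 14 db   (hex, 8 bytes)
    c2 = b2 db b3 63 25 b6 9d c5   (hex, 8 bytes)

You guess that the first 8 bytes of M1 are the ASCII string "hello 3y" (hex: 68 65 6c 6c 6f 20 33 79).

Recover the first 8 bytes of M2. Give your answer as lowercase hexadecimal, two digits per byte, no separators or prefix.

First, c1 ⊕ c2 = (M1 ⊕ K) ⊕ (M2 ⊕ K) = M1 ⊕ M2, so the key drops out. Then M2 = (M1 ⊕ M2) ⊕ M1 over the first 8 bytes.
byte 0: (11 XOR b2) XOR 68 = a3 XOR 68 = cb
byte 1: (74 XOR db) XOR 65 = af XOR 65 = ca
byte 2: (5c XOR b3) XOR 6c = ef XOR 6c = 83
byte 3: (b9 XOR 63) XOR 6c = da XOR 6c = b6
byte 4: (3a XOR 25) XOR 6f = 1f XOR 6f = 70
byte 5: (de XOR b6) XOR 20 = 68 XOR 20 = 48
byte 6: (14 XOR 9d) XOR 33 = 89 XOR 33 = ba
byte 7: (db XOR c5) XOR 79 = 1e XOR 79 = 67

cbca83b67048ba67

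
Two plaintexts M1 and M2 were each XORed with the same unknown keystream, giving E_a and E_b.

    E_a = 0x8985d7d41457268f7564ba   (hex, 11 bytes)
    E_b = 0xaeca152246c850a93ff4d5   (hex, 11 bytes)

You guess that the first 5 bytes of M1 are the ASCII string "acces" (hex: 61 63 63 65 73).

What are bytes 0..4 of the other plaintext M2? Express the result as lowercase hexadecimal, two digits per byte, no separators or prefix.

462ca19321

First, E_a ⊕ E_b = (M1 ⊕ K) ⊕ (M2 ⊕ K) = M1 ⊕ M2, so the key drops out. Then M2 = (M1 ⊕ M2) ⊕ M1 over the first 5 bytes.
byte 0: (89 ⊕ ae) ⊕ 61 = 27 ⊕ 61 = 46
byte 1: (85 ⊕ ca) ⊕ 63 = 4f ⊕ 63 = 2c
byte 2: (d7 ⊕ 15) ⊕ 63 = c2 ⊕ 63 = a1
byte 3: (d4 ⊕ 22) ⊕ 65 = f6 ⊕ 65 = 93
byte 4: (14 ⊕ 46) ⊕ 73 = 52 ⊕ 73 = 21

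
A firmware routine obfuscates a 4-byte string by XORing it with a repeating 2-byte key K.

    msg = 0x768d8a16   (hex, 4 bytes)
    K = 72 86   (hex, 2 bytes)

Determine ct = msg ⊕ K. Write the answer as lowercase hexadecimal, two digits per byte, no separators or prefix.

The 2-byte key repeats, so the effective keystream is 72 86 72 86.
byte 0: 76 xor 72 = 04
byte 1: 8d xor 86 = 0b
byte 2: 8a xor 72 = f8
byte 3: 16 xor 86 = 90

040bf890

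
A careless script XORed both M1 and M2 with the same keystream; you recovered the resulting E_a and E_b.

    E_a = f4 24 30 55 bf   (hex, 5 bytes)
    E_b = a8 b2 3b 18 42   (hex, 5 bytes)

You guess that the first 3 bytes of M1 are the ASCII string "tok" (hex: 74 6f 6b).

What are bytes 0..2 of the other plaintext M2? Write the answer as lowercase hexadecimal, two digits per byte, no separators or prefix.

28f960

First, E_a ⊕ E_b = (M1 ⊕ K) ⊕ (M2 ⊕ K) = M1 ⊕ M2, so the key drops out. Then M2 = (M1 ⊕ M2) ⊕ M1 over the first 3 bytes.
byte 0: (f4 ^ a8) ^ 74 = 5c ^ 74 = 28
byte 1: (24 ^ b2) ^ 6f = 96 ^ 6f = f9
byte 2: (30 ^ 3b) ^ 6b = 0b ^ 6b = 60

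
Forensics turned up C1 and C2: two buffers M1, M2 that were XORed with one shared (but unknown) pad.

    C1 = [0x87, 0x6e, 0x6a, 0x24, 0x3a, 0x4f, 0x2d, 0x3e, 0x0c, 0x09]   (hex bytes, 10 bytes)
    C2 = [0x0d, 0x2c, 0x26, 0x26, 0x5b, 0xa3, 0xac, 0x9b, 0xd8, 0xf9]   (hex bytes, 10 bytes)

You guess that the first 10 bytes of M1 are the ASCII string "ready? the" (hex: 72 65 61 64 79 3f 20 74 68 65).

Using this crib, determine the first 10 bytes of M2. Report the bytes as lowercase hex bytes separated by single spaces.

f8 27 2d 66 18 d3 a1 d1 bc 95

First, C1 ⊕ C2 = (M1 ⊕ K) ⊕ (M2 ⊕ K) = M1 ⊕ M2, so the key drops out. Then M2 = (M1 ⊕ M2) ⊕ M1 over the first 10 bytes.
byte 0: (87 xor 0d) xor 72 = 8a xor 72 = f8
byte 1: (6e xor 2c) xor 65 = 42 xor 65 = 27
byte 2: (6a xor 26) xor 61 = 4c xor 61 = 2d
byte 3: (24 xor 26) xor 64 = 02 xor 64 = 66
byte 4: (3a xor 5b) xor 79 = 61 xor 79 = 18
byte 5: (4f xor a3) xor 3f = ec xor 3f = d3
byte 6: (2d xor ac) xor 20 = 81 xor 20 = a1
byte 7: (3e xor 9b) xor 74 = a5 xor 74 = d1
byte 8: (0c xor d8) xor 68 = d4 xor 68 = bc
byte 9: (09 xor f9) xor 65 = f0 xor 65 = 95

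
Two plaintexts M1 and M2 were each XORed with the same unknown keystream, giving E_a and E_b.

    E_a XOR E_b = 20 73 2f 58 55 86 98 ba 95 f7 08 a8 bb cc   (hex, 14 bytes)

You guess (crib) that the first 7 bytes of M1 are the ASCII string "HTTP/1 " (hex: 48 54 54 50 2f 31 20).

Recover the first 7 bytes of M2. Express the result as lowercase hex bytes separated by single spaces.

Since E_a ⊕ E_b = M1 ⊕ M2, XORing with the guessed M1 bytes yields the corresponding M2 bytes: M2 = (E_a ⊕ E_b) ⊕ M1.
20 ⊕ 48 = 68
73 ⊕ 54 = 27
2f ⊕ 54 = 7b
58 ⊕ 50 = 08
55 ⊕ 2f = 7a
86 ⊕ 31 = b7
98 ⊕ 20 = b8

68 27 7b 08 7a b7 b8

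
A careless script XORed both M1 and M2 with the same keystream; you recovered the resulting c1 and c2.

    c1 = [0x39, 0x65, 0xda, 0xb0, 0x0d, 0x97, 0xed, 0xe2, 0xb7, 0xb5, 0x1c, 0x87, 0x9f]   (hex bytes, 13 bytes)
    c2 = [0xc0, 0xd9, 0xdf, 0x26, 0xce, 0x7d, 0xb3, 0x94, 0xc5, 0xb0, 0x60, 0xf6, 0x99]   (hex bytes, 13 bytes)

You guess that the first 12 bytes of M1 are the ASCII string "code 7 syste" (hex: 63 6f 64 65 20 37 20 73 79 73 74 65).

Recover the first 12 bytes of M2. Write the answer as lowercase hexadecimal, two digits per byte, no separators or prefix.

First, c1 ⊕ c2 = (M1 ⊕ K) ⊕ (M2 ⊕ K) = M1 ⊕ M2, so the key drops out. Then M2 = (M1 ⊕ M2) ⊕ M1 over the first 12 bytes.
byte 0: (39 xor c0) xor 63 = f9 xor 63 = 9a
byte 1: (65 xor d9) xor 6f = bc xor 6f = d3
byte 2: (da xor df) xor 64 = 05 xor 64 = 61
byte 3: (b0 xor 26) xor 65 = 96 xor 65 = f3
byte 4: (0d xor ce) xor 20 = c3 xor 20 = e3
byte 5: (97 xor 7d) xor 37 = ea xor 37 = dd
byte 6: (ed xor b3) xor 20 = 5e xor 20 = 7e
byte 7: (e2 xor 94) xor 73 = 76 xor 73 = 05
byte 8: (b7 xor c5) xor 79 = 72 xor 79 = 0b
byte 9: (b5 xor b0) xor 73 = 05 xor 73 = 76
byte 10: (1c xor 60) xor 74 = 7c xor 74 = 08
byte 11: (87 xor f6) xor 65 = 71 xor 65 = 14

9ad361f3e3dd7e050b760814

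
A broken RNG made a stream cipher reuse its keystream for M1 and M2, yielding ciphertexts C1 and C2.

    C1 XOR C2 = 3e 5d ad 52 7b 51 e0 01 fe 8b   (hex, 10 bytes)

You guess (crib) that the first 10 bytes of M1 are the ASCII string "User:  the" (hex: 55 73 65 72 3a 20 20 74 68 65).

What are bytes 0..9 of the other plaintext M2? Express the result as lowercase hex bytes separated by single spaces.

6b 2e c8 20 41 71 c0 75 96 ee

Since C1 ⊕ C2 = M1 ⊕ M2, XORing with the guessed M1 bytes yields the corresponding M2 bytes: M2 = (C1 ⊕ C2) ⊕ M1.
byte 0:  62 xor  85 = 107
byte 1:  93 xor 115 =  46
byte 2: 173 xor 101 = 200
byte 3:  82 xor 114 =  32
byte 4: 123 xor  58 =  65
byte 5:  81 xor  32 = 113
byte 6: 224 xor  32 = 192
byte 7:   1 xor 116 = 117
byte 8: 254 xor 104 = 150
byte 9: 139 xor 101 = 238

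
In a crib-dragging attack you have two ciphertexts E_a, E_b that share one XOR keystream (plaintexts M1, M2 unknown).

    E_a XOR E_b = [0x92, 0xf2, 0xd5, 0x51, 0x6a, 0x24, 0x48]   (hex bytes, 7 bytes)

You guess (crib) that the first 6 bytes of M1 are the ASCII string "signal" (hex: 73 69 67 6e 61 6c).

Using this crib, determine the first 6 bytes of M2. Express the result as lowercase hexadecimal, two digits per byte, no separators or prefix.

e19bb23f0b48

Since E_a ⊕ E_b = M1 ⊕ M2, XORing with the guessed M1 bytes yields the corresponding M2 bytes: M2 = (E_a ⊕ E_b) ⊕ M1.
92 xor 73 = e1
f2 xor 69 = 9b
d5 xor 67 = b2
51 xor 6e = 3f
6a xor 61 = 0b
24 xor 6c = 48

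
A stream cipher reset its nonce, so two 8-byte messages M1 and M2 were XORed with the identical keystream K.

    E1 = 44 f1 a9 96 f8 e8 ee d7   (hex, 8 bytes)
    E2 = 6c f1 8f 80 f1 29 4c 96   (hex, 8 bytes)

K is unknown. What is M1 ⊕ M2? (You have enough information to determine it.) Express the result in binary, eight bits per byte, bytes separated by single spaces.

E1 ⊕ E2 = (M1 ⊕ K) ⊕ (M2 ⊕ K) = M1 ⊕ M2 — the shared key cancels under XOR.
01000100 ⊕ 01101100 = 00101000
11110001 ⊕ 11110001 = 00000000
10101001 ⊕ 10001111 = 00100110
10010110 ⊕ 10000000 = 00010110
11111000 ⊕ 11110001 = 00001001
11101000 ⊕ 00101001 = 11000001
11101110 ⊕ 01001100 = 10100010
11010111 ⊕ 10010110 = 01000001

00101000 00000000 00100110 00010110 00001001 11000001 10100010 01000001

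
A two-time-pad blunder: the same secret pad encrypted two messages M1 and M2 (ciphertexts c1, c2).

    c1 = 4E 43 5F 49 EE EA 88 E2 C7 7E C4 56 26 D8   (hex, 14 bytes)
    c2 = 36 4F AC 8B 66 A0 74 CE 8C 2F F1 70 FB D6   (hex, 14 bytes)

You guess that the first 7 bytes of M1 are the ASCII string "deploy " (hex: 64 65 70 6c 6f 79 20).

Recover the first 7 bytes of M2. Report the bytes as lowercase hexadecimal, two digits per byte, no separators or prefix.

1c6983aee733dc

First, c1 ⊕ c2 = (M1 ⊕ K) ⊕ (M2 ⊕ K) = M1 ⊕ M2, so the key drops out. Then M2 = (M1 ⊕ M2) ⊕ M1 over the first 7 bytes.
byte 0: (4e XOR 36) XOR 64 = 78 XOR 64 = 1c
byte 1: (43 XOR 4f) XOR 65 = 0c XOR 65 = 69
byte 2: (5f XOR ac) XOR 70 = f3 XOR 70 = 83
byte 3: (49 XOR 8b) XOR 6c = c2 XOR 6c = ae
byte 4: (ee XOR 66) XOR 6f = 88 XOR 6f = e7
byte 5: (ea XOR a0) XOR 79 = 4a XOR 79 = 33
byte 6: (88 XOR 74) XOR 20 = fc XOR 20 = dc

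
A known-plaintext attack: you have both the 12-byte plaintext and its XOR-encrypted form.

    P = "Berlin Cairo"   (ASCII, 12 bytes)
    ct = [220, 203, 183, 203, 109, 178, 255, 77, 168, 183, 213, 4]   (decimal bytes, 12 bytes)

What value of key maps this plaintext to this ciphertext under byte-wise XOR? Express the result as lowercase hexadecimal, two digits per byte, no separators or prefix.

Since ct = P ⊕ key, XORing both sides with P gives key = P ⊕ ct.
42 ^ dc = 9e
65 ^ cb = ae
72 ^ b7 = c5
6c ^ cb = a7
69 ^ 6d = 04
6e ^ b2 = dc
20 ^ ff = df
43 ^ 4d = 0e
61 ^ a8 = c9
69 ^ b7 = de
72 ^ d5 = a7
6f ^ 04 = 6b

9eaec5a704dcdf0ec9dea76b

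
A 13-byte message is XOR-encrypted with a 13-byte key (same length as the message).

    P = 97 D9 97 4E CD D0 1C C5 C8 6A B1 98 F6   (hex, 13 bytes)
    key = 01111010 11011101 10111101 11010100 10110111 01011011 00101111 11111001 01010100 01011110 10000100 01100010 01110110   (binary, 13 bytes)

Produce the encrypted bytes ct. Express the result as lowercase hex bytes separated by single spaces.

ed 04 2a 9a 7a 8b 33 3c 9c 34 35 fa 80

XOR is its own inverse, so applying the key byte-wise gives the result directly.
byte 0: 97 xor 7a = ed
byte 1: d9 xor dd = 04
byte 2: 97 xor bd = 2a
byte 3: 4e xor d4 = 9a
byte 4: cd xor b7 = 7a
byte 5: d0 xor 5b = 8b
byte 6: 1c xor 2f = 33
byte 7: c5 xor f9 = 3c
byte 8: c8 xor 54 = 9c
byte 9: 6a xor 5e = 34
byte 10: b1 xor 84 = 35
byte 11: 98 xor 62 = fa
byte 12: f6 xor 76 = 80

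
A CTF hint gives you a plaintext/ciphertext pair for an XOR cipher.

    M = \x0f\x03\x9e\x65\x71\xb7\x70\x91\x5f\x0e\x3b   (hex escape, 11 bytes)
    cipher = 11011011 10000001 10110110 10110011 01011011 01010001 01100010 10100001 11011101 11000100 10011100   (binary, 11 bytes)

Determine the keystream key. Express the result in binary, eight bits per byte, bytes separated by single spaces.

11010100 10000010 00101000 11010110 00101010 11100110 00010010 00110000 10000010 11001010 10100111

Since cipher = M ⊕ key, XORing both sides with M gives key = M ⊕ cipher.
byte 0: 0f ^ db = d4
byte 1: 03 ^ 81 = 82
byte 2: 9e ^ b6 = 28
byte 3: 65 ^ b3 = d6
byte 4: 71 ^ 5b = 2a
byte 5: b7 ^ 51 = e6
byte 6: 70 ^ 62 = 12
byte 7: 91 ^ a1 = 30
byte 8: 5f ^ dd = 82
byte 9: 0e ^ c4 = ca
byte 10: 3b ^ 9c = a7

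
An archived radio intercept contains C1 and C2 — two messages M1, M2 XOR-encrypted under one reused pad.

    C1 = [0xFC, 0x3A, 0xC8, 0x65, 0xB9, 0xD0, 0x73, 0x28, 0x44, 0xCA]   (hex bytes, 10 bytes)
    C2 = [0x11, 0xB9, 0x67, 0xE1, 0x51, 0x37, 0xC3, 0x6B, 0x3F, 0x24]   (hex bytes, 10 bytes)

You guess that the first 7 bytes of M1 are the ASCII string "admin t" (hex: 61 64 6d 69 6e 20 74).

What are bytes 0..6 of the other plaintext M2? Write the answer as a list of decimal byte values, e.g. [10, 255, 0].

[140, 231, 194, 237, 134, 199, 196]

First, C1 ⊕ C2 = (M1 ⊕ K) ⊕ (M2 ⊕ K) = M1 ⊕ M2, so the key drops out. Then M2 = (M1 ⊕ M2) ⊕ M1 over the first 7 bytes.
byte 0: (fc XOR 11) XOR 61 = ed XOR 61 = 8c
byte 1: (3a XOR b9) XOR 64 = 83 XOR 64 = e7
byte 2: (c8 XOR 67) XOR 6d = af XOR 6d = c2
byte 3: (65 XOR e1) XOR 69 = 84 XOR 69 = ed
byte 4: (b9 XOR 51) XOR 6e = e8 XOR 6e = 86
byte 5: (d0 XOR 37) XOR 20 = e7 XOR 20 = c7
byte 6: (73 XOR c3) XOR 74 = b0 XOR 74 = c4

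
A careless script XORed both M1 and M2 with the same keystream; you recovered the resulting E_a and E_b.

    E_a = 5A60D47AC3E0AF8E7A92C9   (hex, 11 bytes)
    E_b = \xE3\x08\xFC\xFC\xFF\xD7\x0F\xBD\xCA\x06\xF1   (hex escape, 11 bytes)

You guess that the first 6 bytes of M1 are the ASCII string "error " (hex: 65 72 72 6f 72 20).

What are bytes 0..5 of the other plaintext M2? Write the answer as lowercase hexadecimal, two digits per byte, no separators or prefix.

First, E_a ⊕ E_b = (M1 ⊕ K) ⊕ (M2 ⊕ K) = M1 ⊕ M2, so the key drops out. Then M2 = (M1 ⊕ M2) ⊕ M1 over the first 6 bytes.
byte 0: (5a ⊕ e3) ⊕ 65 = b9 ⊕ 65 = dc
byte 1: (60 ⊕ 08) ⊕ 72 = 68 ⊕ 72 = 1a
byte 2: (d4 ⊕ fc) ⊕ 72 = 28 ⊕ 72 = 5a
byte 3: (7a ⊕ fc) ⊕ 6f = 86 ⊕ 6f = e9
byte 4: (c3 ⊕ ff) ⊕ 72 = 3c ⊕ 72 = 4e
byte 5: (e0 ⊕ d7) ⊕ 20 = 37 ⊕ 20 = 17

dc1a5ae94e17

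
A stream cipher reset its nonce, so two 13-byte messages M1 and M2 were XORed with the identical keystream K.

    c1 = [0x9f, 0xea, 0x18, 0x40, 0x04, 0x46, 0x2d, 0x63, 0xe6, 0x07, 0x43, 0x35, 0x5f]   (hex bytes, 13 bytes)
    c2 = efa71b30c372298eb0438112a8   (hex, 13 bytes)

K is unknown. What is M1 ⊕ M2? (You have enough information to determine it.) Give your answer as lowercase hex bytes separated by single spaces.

70 4d 03 70 c7 34 04 ed 56 44 c2 27 f7

c1 ⊕ c2 = (M1 ⊕ K) ⊕ (M2 ⊕ K) = M1 ⊕ M2 — the shared key cancels under XOR.
159 XOR 239 = 112
234 XOR 167 =  77
 24 XOR  27 =   3
 64 XOR  48 = 112
  4 XOR 195 = 199
 70 XOR 114 =  52
 45 XOR  41 =   4
 99 XOR 142 = 237
230 XOR 176 =  86
  7 XOR  67 =  68
 67 XOR 129 = 194
 53 XOR  18 =  39
 95 XOR 168 = 247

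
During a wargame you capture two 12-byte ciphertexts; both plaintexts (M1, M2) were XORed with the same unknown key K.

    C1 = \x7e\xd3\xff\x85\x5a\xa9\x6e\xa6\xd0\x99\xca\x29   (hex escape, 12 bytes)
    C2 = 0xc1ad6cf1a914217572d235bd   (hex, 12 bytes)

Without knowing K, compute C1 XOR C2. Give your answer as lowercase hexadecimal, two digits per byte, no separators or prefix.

C1 ⊕ C2 = (M1 ⊕ K) ⊕ (M2 ⊕ K) = M1 ⊕ M2 — the shared key cancels under XOR.
01111110 xor 11000001 = 10111111
11010011 xor 10101101 = 01111110
11111111 xor 01101100 = 10010011
10000101 xor 11110001 = 01110100
01011010 xor 10101001 = 11110011
10101001 xor 00010100 = 10111101
01101110 xor 00100001 = 01001111
10100110 xor 01110101 = 11010011
11010000 xor 01110010 = 10100010
10011001 xor 11010010 = 01001011
11001010 xor 00110101 = 11111111
00101001 xor 10111101 = 10010100

bf7e9374f3bd4fd3a24bff94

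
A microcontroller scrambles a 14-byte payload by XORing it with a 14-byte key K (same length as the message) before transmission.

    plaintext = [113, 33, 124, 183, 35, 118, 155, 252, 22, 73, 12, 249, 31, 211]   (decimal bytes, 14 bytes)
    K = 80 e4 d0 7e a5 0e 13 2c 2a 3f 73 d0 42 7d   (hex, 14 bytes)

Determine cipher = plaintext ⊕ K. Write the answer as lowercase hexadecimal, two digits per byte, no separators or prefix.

f1c5acc9867888d03c767f295dae

01110001 XOR 10000000 = 11110001
00100001 XOR 11100100 = 11000101
01111100 XOR 11010000 = 10101100
10110111 XOR 01111110 = 11001001
00100011 XOR 10100101 = 10000110
01110110 XOR 00001110 = 01111000
10011011 XOR 00010011 = 10001000
11111100 XOR 00101100 = 11010000
00010110 XOR 00101010 = 00111100
01001001 XOR 00111111 = 01110110
00001100 XOR 01110011 = 01111111
11111001 XOR 11010000 = 00101001
00011111 XOR 01000010 = 01011101
11010011 XOR 01111101 = 10101110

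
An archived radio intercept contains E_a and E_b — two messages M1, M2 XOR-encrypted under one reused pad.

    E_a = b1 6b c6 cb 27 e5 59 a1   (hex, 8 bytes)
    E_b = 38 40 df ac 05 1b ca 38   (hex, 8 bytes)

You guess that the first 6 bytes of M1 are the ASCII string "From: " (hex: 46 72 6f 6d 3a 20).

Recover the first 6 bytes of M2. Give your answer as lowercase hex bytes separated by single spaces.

First, E_a ⊕ E_b = (M1 ⊕ K) ⊕ (M2 ⊕ K) = M1 ⊕ M2, so the key drops out. Then M2 = (M1 ⊕ M2) ⊕ M1 over the first 6 bytes.
byte 0: (b1 xor 38) xor 46 = 89 xor 46 = cf
byte 1: (6b xor 40) xor 72 = 2b xor 72 = 59
byte 2: (c6 xor df) xor 6f = 19 xor 6f = 76
byte 3: (cb xor ac) xor 6d = 67 xor 6d = 0a
byte 4: (27 xor 05) xor 3a = 22 xor 3a = 18
byte 5: (e5 xor 1b) xor 20 = fe xor 20 = de

cf 59 76 0a 18 de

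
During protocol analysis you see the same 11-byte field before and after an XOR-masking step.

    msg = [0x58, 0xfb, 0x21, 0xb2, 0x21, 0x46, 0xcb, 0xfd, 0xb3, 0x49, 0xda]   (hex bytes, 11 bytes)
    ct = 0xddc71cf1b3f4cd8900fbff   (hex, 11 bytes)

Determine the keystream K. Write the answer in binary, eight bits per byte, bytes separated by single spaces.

10000101 00111100 00111101 01000011 10010010 10110010 00000110 01110100 10110011 10110010 00100101

Since ct = msg ⊕ K, XORing both sides with msg gives K = msg ⊕ ct.
58 xor dd = 85
fb xor c7 = 3c
21 xor 1c = 3d
b2 xor f1 = 43
21 xor b3 = 92
46 xor f4 = b2
cb xor cd = 06
fd xor 89 = 74
b3 xor 00 = b3
49 xor fb = b2
da xor ff = 25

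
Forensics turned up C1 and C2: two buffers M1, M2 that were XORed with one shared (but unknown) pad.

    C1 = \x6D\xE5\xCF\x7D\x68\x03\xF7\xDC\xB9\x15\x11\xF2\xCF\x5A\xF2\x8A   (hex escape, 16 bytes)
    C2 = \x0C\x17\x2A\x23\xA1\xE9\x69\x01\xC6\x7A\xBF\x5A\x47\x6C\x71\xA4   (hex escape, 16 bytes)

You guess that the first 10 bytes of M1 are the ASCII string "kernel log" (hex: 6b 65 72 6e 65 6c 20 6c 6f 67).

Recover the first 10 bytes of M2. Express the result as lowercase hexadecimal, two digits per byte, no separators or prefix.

First, C1 ⊕ C2 = (M1 ⊕ K) ⊕ (M2 ⊕ K) = M1 ⊕ M2, so the key drops out. Then M2 = (M1 ⊕ M2) ⊕ M1 over the first 10 bytes.
byte 0: (6d ^ 0c) ^ 6b = 61 ^ 6b = 0a
byte 1: (e5 ^ 17) ^ 65 = f2 ^ 65 = 97
byte 2: (cf ^ 2a) ^ 72 = e5 ^ 72 = 97
byte 3: (7d ^ 23) ^ 6e = 5e ^ 6e = 30
byte 4: (68 ^ a1) ^ 65 = c9 ^ 65 = ac
byte 5: (03 ^ e9) ^ 6c = ea ^ 6c = 86
byte 6: (f7 ^ 69) ^ 20 = 9e ^ 20 = be
byte 7: (dc ^ 01) ^ 6c = dd ^ 6c = b1
byte 8: (b9 ^ c6) ^ 6f = 7f ^ 6f = 10
byte 9: (15 ^ 7a) ^ 67 = 6f ^ 67 = 08

0a979730ac86beb11008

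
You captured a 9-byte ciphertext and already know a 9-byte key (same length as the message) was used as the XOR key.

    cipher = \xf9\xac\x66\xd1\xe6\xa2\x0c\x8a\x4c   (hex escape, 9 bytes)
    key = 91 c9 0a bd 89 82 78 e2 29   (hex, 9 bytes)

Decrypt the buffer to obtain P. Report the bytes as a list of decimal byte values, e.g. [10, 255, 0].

[104, 101, 108, 108, 111, 32, 116, 104, 101]

XOR is its own inverse, so applying the key byte-wise gives the result directly.
249 ⊕ 145 = 104
172 ⊕ 201 = 101
102 ⊕  10 = 108
209 ⊕ 189 = 108
230 ⊕ 137 = 111
162 ⊕ 130 =  32
 12 ⊕ 120 = 116
138 ⊕ 226 = 104
 76 ⊕  41 = 101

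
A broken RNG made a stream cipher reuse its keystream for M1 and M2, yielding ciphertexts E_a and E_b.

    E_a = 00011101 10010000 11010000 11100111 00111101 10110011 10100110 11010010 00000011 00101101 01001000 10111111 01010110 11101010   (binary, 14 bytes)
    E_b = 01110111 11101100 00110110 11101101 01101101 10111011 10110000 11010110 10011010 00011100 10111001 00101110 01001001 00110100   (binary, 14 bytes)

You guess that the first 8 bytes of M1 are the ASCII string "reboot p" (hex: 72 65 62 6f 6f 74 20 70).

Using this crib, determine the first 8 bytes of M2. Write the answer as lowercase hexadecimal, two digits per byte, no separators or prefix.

181984653f7c3674

First, E_a ⊕ E_b = (M1 ⊕ K) ⊕ (M2 ⊕ K) = M1 ⊕ M2, so the key drops out. Then M2 = (M1 ⊕ M2) ⊕ M1 over the first 8 bytes.
byte 0: (1d xor 77) xor 72 = 6a xor 72 = 18
byte 1: (90 xor ec) xor 65 = 7c xor 65 = 19
byte 2: (d0 xor 36) xor 62 = e6 xor 62 = 84
byte 3: (e7 xor ed) xor 6f = 0a xor 6f = 65
byte 4: (3d xor 6d) xor 6f = 50 xor 6f = 3f
byte 5: (b3 xor bb) xor 74 = 08 xor 74 = 7c
byte 6: (a6 xor b0) xor 20 = 16 xor 20 = 36
byte 7: (d2 xor d6) xor 70 = 04 xor 70 = 74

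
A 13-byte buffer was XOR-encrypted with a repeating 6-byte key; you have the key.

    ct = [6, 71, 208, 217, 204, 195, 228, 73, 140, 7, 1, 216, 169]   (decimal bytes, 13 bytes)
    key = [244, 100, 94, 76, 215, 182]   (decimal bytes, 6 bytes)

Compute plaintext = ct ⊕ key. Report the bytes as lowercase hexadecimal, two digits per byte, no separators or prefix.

The 6-byte key repeats, so the effective keystream is f4 64 5e 4c d7 b6 f4 64 5e 4c d7 b6 f4.
byte 0: 00000110 ⊕ 11110100 = 11110010
byte 1: 01000111 ⊕ 01100100 = 00100011
byte 2: 11010000 ⊕ 01011110 = 10001110
byte 3: 11011001 ⊕ 01001100 = 10010101
byte 4: 11001100 ⊕ 11010111 = 00011011
byte 5: 11000011 ⊕ 10110110 = 01110101
byte 6: 11100100 ⊕ 11110100 = 00010000
byte 7: 01001001 ⊕ 01100100 = 00101101
byte 8: 10001100 ⊕ 01011110 = 11010010
byte 9: 00000111 ⊕ 01001100 = 01001011
byte 10: 00000001 ⊕ 11010111 = 11010110
byte 11: 11011000 ⊕ 10110110 = 01101110
byte 12: 10101001 ⊕ 11110100 = 01011101

f2238e951b75102dd24bd66e5d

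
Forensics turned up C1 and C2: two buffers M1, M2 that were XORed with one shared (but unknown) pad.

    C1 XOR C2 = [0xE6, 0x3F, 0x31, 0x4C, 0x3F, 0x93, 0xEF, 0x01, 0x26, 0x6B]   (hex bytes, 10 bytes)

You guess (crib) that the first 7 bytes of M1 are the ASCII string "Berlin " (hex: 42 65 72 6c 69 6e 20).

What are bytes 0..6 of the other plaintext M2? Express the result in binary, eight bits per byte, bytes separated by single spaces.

10100100 01011010 01000011 00100000 01010110 11111101 11001111

Since C1 ⊕ C2 = M1 ⊕ M2, XORing with the guessed M1 bytes yields the corresponding M2 bytes: M2 = (C1 ⊕ C2) ⊕ M1.
11100110 XOR 01000010 = 10100100
00111111 XOR 01100101 = 01011010
00110001 XOR 01110010 = 01000011
01001100 XOR 01101100 = 00100000
00111111 XOR 01101001 = 01010110
10010011 XOR 01101110 = 11111101
11101111 XOR 00100000 = 11001111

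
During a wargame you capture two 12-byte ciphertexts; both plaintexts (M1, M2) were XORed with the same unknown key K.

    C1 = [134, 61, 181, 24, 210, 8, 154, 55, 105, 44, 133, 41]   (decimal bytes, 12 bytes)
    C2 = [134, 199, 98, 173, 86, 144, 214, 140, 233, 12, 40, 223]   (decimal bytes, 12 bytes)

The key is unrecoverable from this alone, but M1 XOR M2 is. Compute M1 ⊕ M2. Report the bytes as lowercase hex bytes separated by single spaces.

00 fa d7 b5 84 98 4c bb 80 20 ad f6

C1 ⊕ C2 = (M1 ⊕ K) ⊕ (M2 ⊕ K) = M1 ⊕ M2 — the shared key cancels under XOR.
86 ⊕ 86 = 00
3d ⊕ c7 = fa
b5 ⊕ 62 = d7
18 ⊕ ad = b5
d2 ⊕ 56 = 84
08 ⊕ 90 = 98
9a ⊕ d6 = 4c
37 ⊕ 8c = bb
69 ⊕ e9 = 80
2c ⊕ 0c = 20
85 ⊕ 28 = ad
29 ⊕ df = f6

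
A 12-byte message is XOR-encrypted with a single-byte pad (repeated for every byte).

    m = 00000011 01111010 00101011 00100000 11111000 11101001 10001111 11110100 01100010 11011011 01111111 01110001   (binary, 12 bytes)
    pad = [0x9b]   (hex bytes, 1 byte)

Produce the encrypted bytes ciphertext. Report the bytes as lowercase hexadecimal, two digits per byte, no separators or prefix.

98e1b0bb6372146ff940e4ea

The 1-byte key repeats, so the effective keystream is 9b 9b 9b 9b 9b 9b 9b 9b 9b 9b 9b 9b.
byte 0: 03 ^ 9b = 98
byte 1: 7a ^ 9b = e1
byte 2: 2b ^ 9b = b0
byte 3: 20 ^ 9b = bb
byte 4: f8 ^ 9b = 63
byte 5: e9 ^ 9b = 72
byte 6: 8f ^ 9b = 14
byte 7: f4 ^ 9b = 6f
byte 8: 62 ^ 9b = f9
byte 9: db ^ 9b = 40
byte 10: 7f ^ 9b = e4
byte 11: 71 ^ 9b = ea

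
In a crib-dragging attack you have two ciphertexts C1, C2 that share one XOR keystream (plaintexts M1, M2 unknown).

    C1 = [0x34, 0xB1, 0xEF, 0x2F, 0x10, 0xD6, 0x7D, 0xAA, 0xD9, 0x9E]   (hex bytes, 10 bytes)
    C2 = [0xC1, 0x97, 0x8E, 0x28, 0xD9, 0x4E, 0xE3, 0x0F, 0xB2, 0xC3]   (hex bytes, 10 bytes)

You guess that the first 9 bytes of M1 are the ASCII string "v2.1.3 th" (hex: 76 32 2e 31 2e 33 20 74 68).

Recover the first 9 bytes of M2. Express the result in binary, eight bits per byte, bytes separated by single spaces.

10000011 00010100 01001111 00110110 11100111 10101011 10111110 11010001 00000011

First, C1 ⊕ C2 = (M1 ⊕ K) ⊕ (M2 ⊕ K) = M1 ⊕ M2, so the key drops out. Then M2 = (M1 ⊕ M2) ⊕ M1 over the first 9 bytes.
byte 0: (34 XOR c1) XOR 76 = f5 XOR 76 = 83
byte 1: (b1 XOR 97) XOR 32 = 26 XOR 32 = 14
byte 2: (ef XOR 8e) XOR 2e = 61 XOR 2e = 4f
byte 3: (2f XOR 28) XOR 31 = 07 XOR 31 = 36
byte 4: (10 XOR d9) XOR 2e = c9 XOR 2e = e7
byte 5: (d6 XOR 4e) XOR 33 = 98 XOR 33 = ab
byte 6: (7d XOR e3) XOR 20 = 9e XOR 20 = be
byte 7: (aa XOR 0f) XOR 74 = a5 XOR 74 = d1
byte 8: (d9 XOR b2) XOR 68 = 6b XOR 68 = 03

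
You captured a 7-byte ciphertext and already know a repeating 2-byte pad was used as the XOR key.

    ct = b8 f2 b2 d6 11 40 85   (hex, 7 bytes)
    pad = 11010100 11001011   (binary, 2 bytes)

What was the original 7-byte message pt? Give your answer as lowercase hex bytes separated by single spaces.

The 2-byte key repeats, so the effective keystream is d4 cb d4 cb d4 cb d4.
byte 0: b8 ^ d4 = 6c
byte 1: f2 ^ cb = 39
byte 2: b2 ^ d4 = 66
byte 3: d6 ^ cb = 1d
byte 4: 11 ^ d4 = c5
byte 5: 40 ^ cb = 8b
byte 6: 85 ^ d4 = 51

6c 39 66 1d c5 8b 51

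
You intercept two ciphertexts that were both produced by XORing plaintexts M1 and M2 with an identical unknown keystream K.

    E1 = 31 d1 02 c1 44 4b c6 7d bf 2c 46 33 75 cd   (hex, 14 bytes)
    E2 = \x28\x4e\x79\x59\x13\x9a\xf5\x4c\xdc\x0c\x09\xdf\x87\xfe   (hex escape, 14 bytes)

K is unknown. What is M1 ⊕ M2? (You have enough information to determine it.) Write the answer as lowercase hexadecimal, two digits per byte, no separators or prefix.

199f7b9857d1333163204fecf233

E1 ⊕ E2 = (M1 ⊕ K) ⊕ (M2 ⊕ K) = M1 ⊕ M2 — the shared key cancels under XOR.
byte 0: 31 ^ 28 = 19
byte 1: d1 ^ 4e = 9f
byte 2: 02 ^ 79 = 7b
byte 3: c1 ^ 59 = 98
byte 4: 44 ^ 13 = 57
byte 5: 4b ^ 9a = d1
byte 6: c6 ^ f5 = 33
byte 7: 7d ^ 4c = 31
byte 8: bf ^ dc = 63
byte 9: 2c ^ 0c = 20
byte 10: 46 ^ 09 = 4f
byte 11: 33 ^ df = ec
byte 12: 75 ^ 87 = f2
byte 13: cd ^ fe = 33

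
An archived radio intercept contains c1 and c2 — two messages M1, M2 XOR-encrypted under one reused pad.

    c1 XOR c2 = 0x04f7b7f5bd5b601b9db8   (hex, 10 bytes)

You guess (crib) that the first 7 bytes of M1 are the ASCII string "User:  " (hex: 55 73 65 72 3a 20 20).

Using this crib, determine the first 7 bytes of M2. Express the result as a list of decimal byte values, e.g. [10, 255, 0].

Since c1 ⊕ c2 = M1 ⊕ M2, XORing with the guessed M1 bytes yields the corresponding M2 bytes: M2 = (c1 ⊕ c2) ⊕ M1.
00000100 ^ 01010101 = 01010001
11110111 ^ 01110011 = 10000100
10110111 ^ 01100101 = 11010010
11110101 ^ 01110010 = 10000111
10111101 ^ 00111010 = 10000111
01011011 ^ 00100000 = 01111011
01100000 ^ 00100000 = 01000000

[81, 132, 210, 135, 135, 123, 64]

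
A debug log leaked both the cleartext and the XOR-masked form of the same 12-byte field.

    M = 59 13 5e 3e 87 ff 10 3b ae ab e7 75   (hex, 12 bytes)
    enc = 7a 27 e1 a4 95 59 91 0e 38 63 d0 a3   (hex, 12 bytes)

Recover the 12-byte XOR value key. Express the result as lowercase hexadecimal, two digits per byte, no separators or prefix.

Since enc = M ⊕ key, XORing both sides with M gives key = M ⊕ enc.
59 xor 7a = 23
13 xor 27 = 34
5e xor e1 = bf
3e xor a4 = 9a
87 xor 95 = 12
ff xor 59 = a6
10 xor 91 = 81
3b xor 0e = 35
ae xor 38 = 96
ab xor 63 = c8
e7 xor d0 = 37
75 xor a3 = d6

2334bf9a12a6813596c837d6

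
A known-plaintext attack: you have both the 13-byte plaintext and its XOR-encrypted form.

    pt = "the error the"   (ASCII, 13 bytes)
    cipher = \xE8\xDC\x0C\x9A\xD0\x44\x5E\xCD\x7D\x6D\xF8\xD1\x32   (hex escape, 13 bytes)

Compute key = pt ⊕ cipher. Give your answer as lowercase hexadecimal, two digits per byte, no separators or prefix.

Since cipher = pt ⊕ key, XORing both sides with pt gives key = pt ⊕ cipher.
01110100 XOR 11101000 = 10011100
01101000 XOR 11011100 = 10110100
01100101 XOR 00001100 = 01101001
00100000 XOR 10011010 = 10111010
01100101 XOR 11010000 = 10110101
01110010 XOR 01000100 = 00110110
01110010 XOR 01011110 = 00101100
01101111 XOR 11001101 = 10100010
01110010 XOR 01111101 = 00001111
00100000 XOR 01101101 = 01001101
01110100 XOR 11111000 = 10001100
01101000 XOR 11010001 = 10111001
01100101 XOR 00110010 = 01010111

9cb469bab5362ca20f4d8cb957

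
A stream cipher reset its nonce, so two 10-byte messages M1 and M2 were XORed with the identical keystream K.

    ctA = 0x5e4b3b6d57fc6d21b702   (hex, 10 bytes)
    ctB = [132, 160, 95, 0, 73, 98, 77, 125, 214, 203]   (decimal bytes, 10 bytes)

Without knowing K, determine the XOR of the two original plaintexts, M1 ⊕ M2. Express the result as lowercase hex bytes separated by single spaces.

da eb 64 6d 1e 9e 20 5c 61 c9

ctA ⊕ ctB = (M1 ⊕ K) ⊕ (M2 ⊕ K) = M1 ⊕ M2 — the shared key cancels under XOR.
byte 0:  94 XOR 132 = 218
byte 1:  75 XOR 160 = 235
byte 2:  59 XOR  95 = 100
byte 3: 109 XOR   0 = 109
byte 4:  87 XOR  73 =  30
byte 5: 252 XOR  98 = 158
byte 6: 109 XOR  77 =  32
byte 7:  33 XOR 125 =  92
byte 8: 183 XOR 214 =  97
byte 9:   2 XOR 203 = 201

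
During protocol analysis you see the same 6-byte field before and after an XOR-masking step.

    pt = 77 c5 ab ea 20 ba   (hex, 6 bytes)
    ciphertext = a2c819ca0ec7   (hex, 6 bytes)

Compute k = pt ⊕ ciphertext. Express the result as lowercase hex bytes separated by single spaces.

d5 0d b2 20 2e 7d

Since ciphertext = pt ⊕ k, XORing both sides with pt gives k = pt ⊕ ciphertext.
byte 0: 01110111 ⊕ 10100010 = 11010101
byte 1: 11000101 ⊕ 11001000 = 00001101
byte 2: 10101011 ⊕ 00011001 = 10110010
byte 3: 11101010 ⊕ 11001010 = 00100000
byte 4: 00100000 ⊕ 00001110 = 00101110
byte 5: 10111010 ⊕ 11000111 = 01111101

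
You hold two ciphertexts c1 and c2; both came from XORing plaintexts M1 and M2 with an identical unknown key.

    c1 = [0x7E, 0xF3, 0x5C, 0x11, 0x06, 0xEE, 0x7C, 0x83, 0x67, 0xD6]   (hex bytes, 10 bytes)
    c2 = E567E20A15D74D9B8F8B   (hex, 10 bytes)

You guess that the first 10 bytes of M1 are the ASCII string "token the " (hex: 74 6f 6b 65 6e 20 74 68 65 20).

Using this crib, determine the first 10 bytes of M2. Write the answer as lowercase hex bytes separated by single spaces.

First, c1 ⊕ c2 = (M1 ⊕ K) ⊕ (M2 ⊕ K) = M1 ⊕ M2, so the key drops out. Then M2 = (M1 ⊕ M2) ⊕ M1 over the first 10 bytes.
byte 0: (7e ⊕ e5) ⊕ 74 = 9b ⊕ 74 = ef
byte 1: (f3 ⊕ 67) ⊕ 6f = 94 ⊕ 6f = fb
byte 2: (5c ⊕ e2) ⊕ 6b = be ⊕ 6b = d5
byte 3: (11 ⊕ 0a) ⊕ 65 = 1b ⊕ 65 = 7e
byte 4: (06 ⊕ 15) ⊕ 6e = 13 ⊕ 6e = 7d
byte 5: (ee ⊕ d7) ⊕ 20 = 39 ⊕ 20 = 19
byte 6: (7c ⊕ 4d) ⊕ 74 = 31 ⊕ 74 = 45
byte 7: (83 ⊕ 9b) ⊕ 68 = 18 ⊕ 68 = 70
byte 8: (67 ⊕ 8f) ⊕ 65 = e8 ⊕ 65 = 8d
byte 9: (d6 ⊕ 8b) ⊕ 20 = 5d ⊕ 20 = 7d

ef fb d5 7e 7d 19 45 70 8d 7d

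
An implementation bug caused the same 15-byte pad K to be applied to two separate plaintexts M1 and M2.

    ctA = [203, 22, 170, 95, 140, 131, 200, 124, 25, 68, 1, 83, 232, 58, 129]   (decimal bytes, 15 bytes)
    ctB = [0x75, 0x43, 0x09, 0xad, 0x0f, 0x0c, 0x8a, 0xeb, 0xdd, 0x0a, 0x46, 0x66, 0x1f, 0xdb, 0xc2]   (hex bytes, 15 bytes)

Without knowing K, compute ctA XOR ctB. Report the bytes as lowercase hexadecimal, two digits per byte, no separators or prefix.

ctA ⊕ ctB = (M1 ⊕ K) ⊕ (M2 ⊕ K) = M1 ⊕ M2 — the shared key cancels under XOR.
cb ^ 75 = be
16 ^ 43 = 55
aa ^ 09 = a3
5f ^ ad = f2
8c ^ 0f = 83
83 ^ 0c = 8f
c8 ^ 8a = 42
7c ^ eb = 97
19 ^ dd = c4
44 ^ 0a = 4e
01 ^ 46 = 47
53 ^ 66 = 35
e8 ^ 1f = f7
3a ^ db = e1
81 ^ c2 = 43

be55a3f2838f4297c44e4735f7e143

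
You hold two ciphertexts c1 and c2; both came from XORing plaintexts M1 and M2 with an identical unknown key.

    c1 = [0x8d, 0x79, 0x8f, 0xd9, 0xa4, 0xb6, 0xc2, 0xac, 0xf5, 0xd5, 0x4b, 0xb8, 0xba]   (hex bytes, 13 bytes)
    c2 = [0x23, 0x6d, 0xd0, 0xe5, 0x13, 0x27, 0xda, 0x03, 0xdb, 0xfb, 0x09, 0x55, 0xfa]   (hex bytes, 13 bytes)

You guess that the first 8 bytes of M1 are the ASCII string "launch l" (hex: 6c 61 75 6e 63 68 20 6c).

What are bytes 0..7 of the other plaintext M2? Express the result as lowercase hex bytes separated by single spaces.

c2 75 2a 52 d4 f9 38 c3

First, c1 ⊕ c2 = (M1 ⊕ K) ⊕ (M2 ⊕ K) = M1 ⊕ M2, so the key drops out. Then M2 = (M1 ⊕ M2) ⊕ M1 over the first 8 bytes.
byte 0: (8d XOR 23) XOR 6c = ae XOR 6c = c2
byte 1: (79 XOR 6d) XOR 61 = 14 XOR 61 = 75
byte 2: (8f XOR d0) XOR 75 = 5f XOR 75 = 2a
byte 3: (d9 XOR e5) XOR 6e = 3c XOR 6e = 52
byte 4: (a4 XOR 13) XOR 63 = b7 XOR 63 = d4
byte 5: (b6 XOR 27) XOR 68 = 91 XOR 68 = f9
byte 6: (c2 XOR da) XOR 20 = 18 XOR 20 = 38
byte 7: (ac XOR 03) XOR 6c = af XOR 6c = c3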